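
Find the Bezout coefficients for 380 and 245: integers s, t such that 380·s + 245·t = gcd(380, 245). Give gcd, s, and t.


Euclidean algorithm on (380, 245) — divide until remainder is 0:
  380 = 1 · 245 + 135
  245 = 1 · 135 + 110
  135 = 1 · 110 + 25
  110 = 4 · 25 + 10
  25 = 2 · 10 + 5
  10 = 2 · 5 + 0
gcd(380, 245) = 5.
Track Bezout coefficients alongside the remainders: start with r₀ = 380 = a·1 + b·0 (s = 1, t = 0) and r₁ = 245 = a·0 + b·1 (s = 0, t = 1); each new remainder r_{k+1} = r_{k-1} − q_k·r_k inherits s_{k+1} = s_{k-1} − q_k·s_k, t_{k+1} = t_{k-1} − q_k·t_k, so r_k = a·s_k + b·t_k at every step:
  q = 1: r = 135, s = 1 − 1·0 = 1, t = 0 − 1·1 = -1  (check: 380·1 + 245·(-1) = 135)
  q = 1: r = 110, s = 0 − 1·1 = -1, t = 1 − 1·(-1) = 2  (check: 380·(-1) + 245·2 = 110)
  q = 1: r = 25, s = 1 − 1·(-1) = 2, t = -1 − 1·2 = -3  (check: 380·2 + 245·(-3) = 25)
  q = 4: r = 10, s = -1 − 4·2 = -9, t = 2 − 4·(-3) = 14  (check: 380·(-9) + 245·14 = 10)
  q = 2: r = 5, s = 2 − 2·(-9) = 20, t = -3 − 2·14 = -31  (check: 380·20 + 245·(-31) = 5)
The row with r = 5 (the gcd) gives the Bezout coefficients s = 20, t = -31.
Result: 380 · (20) + 245 · (-31) = 5.

gcd(380, 245) = 5; s = 20, t = -31 (check: 380·20 + 245·(-31) = 5).


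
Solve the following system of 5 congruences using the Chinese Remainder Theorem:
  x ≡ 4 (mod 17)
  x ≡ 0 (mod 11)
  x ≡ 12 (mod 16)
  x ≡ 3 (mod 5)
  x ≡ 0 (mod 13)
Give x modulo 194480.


Product of moduli M = 17 · 11 · 16 · 5 · 13 = 194480.
Merge one congruence at a time:
  Start: x ≡ 4 (mod 17).
  Combine with x ≡ 0 (mod 11); new modulus lcm = 187.
    Write x = 4 + 17·t and substitute into x ≡ 0 (mod 11): 17·t ≡ 0 − 4 = -4 (mod 11).
    Reduce coefficients mod 11: 6·t ≡ 7 (mod 11).
    The inverse of 6 mod 11 is 2 (since 6·2 = 12 = 1·11 + 1), so t ≡ 2·7 = 14 ≡ 3 (mod 11).
    Then x = 4 + 17·3 = 55, valid modulo lcm(17, 11) = 187: x ≡ 55 (mod 187).
  Combine with x ≡ 12 (mod 16); new modulus lcm = 2992.
    Write x = 55 + 187·t and substitute into x ≡ 12 (mod 16): 187·t ≡ 12 − 55 = -43 (mod 16).
    Reduce coefficients mod 16: 11·t ≡ 5 (mod 16).
    The inverse of 11 mod 16 is 3 (since 11·3 = 33 = 2·16 + 1), so t ≡ 3·5 = 15 ≡ 15 (mod 16).
    Then x = 55 + 187·15 = 2860, valid modulo lcm(187, 16) = 2992: x ≡ 2860 (mod 2992).
  Combine with x ≡ 3 (mod 5); new modulus lcm = 14960.
    Write x = 2860 + 2992·t and substitute into x ≡ 3 (mod 5): 2992·t ≡ 3 − 2860 = -2857 (mod 5).
    Reduce coefficients mod 5: 2·t ≡ 3 (mod 5).
    The inverse of 2 mod 5 is 3 (since 2·3 = 6 = 1·5 + 1), so t ≡ 3·3 = 9 ≡ 4 (mod 5).
    Then x = 2860 + 2992·4 = 14828, valid modulo lcm(2992, 5) = 14960: x ≡ 14828 (mod 14960).
  Combine with x ≡ 0 (mod 13); new modulus lcm = 194480.
    Write x = 14828 + 14960·t and substitute into x ≡ 0 (mod 13): 14960·t ≡ 0 − 14828 = -14828 (mod 13).
    Reduce coefficients mod 13: 10·t ≡ 5 (mod 13).
    The inverse of 10 mod 13 is 4 (since 10·4 = 40 = 3·13 + 1), so t ≡ 4·5 = 20 ≡ 7 (mod 13).
    Then x = 14828 + 14960·7 = 119548, valid modulo lcm(14960, 13) = 194480: x ≡ 119548 (mod 194480).
Verify against each original: 119548 mod 17 = 4, 119548 mod 11 = 0, 119548 mod 16 = 12, 119548 mod 5 = 3, 119548 mod 13 = 0.

x ≡ 119548 (mod 194480).


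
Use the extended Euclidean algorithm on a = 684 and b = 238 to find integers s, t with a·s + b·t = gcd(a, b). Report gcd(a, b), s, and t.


Euclidean algorithm on (684, 238) — divide until remainder is 0:
  684 = 2 · 238 + 208
  238 = 1 · 208 + 30
  208 = 6 · 30 + 28
  30 = 1 · 28 + 2
  28 = 14 · 2 + 0
gcd(684, 238) = 2.
Track Bezout coefficients alongside the remainders: start with r₀ = 684 = a·1 + b·0 (s = 1, t = 0) and r₁ = 238 = a·0 + b·1 (s = 0, t = 1); each new remainder r_{k+1} = r_{k-1} − q_k·r_k inherits s_{k+1} = s_{k-1} − q_k·s_k, t_{k+1} = t_{k-1} − q_k·t_k, so r_k = a·s_k + b·t_k at every step:
  q = 2: r = 208, s = 1 − 2·0 = 1, t = 0 − 2·1 = -2  (check: 684·1 + 238·(-2) = 208)
  q = 1: r = 30, s = 0 − 1·1 = -1, t = 1 − 1·(-2) = 3  (check: 684·(-1) + 238·3 = 30)
  q = 6: r = 28, s = 1 − 6·(-1) = 7, t = -2 − 6·3 = -20  (check: 684·7 + 238·(-20) = 28)
  q = 1: r = 2, s = -1 − 1·7 = -8, t = 3 − 1·(-20) = 23  (check: 684·(-8) + 238·23 = 2)
The row with r = 2 (the gcd) gives the Bezout coefficients s = -8, t = 23.
Result: 684 · (-8) + 238 · (23) = 2.

gcd(684, 238) = 2; s = -8, t = 23 (check: 684·(-8) + 238·23 = 2).


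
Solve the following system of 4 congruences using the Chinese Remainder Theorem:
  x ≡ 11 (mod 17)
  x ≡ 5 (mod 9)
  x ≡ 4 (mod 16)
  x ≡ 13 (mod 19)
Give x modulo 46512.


Product of moduli M = 17 · 9 · 16 · 19 = 46512.
Merge one congruence at a time:
  Start: x ≡ 11 (mod 17).
  Combine with x ≡ 5 (mod 9); new modulus lcm = 153.
    Write x = 11 + 17·t and substitute into x ≡ 5 (mod 9): 17·t ≡ 5 − 11 = -6 (mod 9).
    Reduce coefficients mod 9: 8·t ≡ 3 (mod 9).
    The inverse of 8 mod 9 is 8 (since 8·8 = 64 = 7·9 + 1), so t ≡ 8·3 = 24 ≡ 6 (mod 9).
    Then x = 11 + 17·6 = 113, valid modulo lcm(17, 9) = 153: x ≡ 113 (mod 153).
  Combine with x ≡ 4 (mod 16); new modulus lcm = 2448.
    Write x = 113 + 153·t and substitute into x ≡ 4 (mod 16): 153·t ≡ 4 − 113 = -109 (mod 16).
    Reduce coefficients mod 16: 9·t ≡ 3 (mod 16).
    The inverse of 9 mod 16 is 9 (since 9·9 = 81 = 5·16 + 1), so t ≡ 9·3 = 27 ≡ 11 (mod 16).
    Then x = 113 + 153·11 = 1796, valid modulo lcm(153, 16) = 2448: x ≡ 1796 (mod 2448).
  Combine with x ≡ 13 (mod 19); new modulus lcm = 46512.
    Write x = 1796 + 2448·t and substitute into x ≡ 13 (mod 19): 2448·t ≡ 13 − 1796 = -1783 (mod 19).
    Reduce coefficients mod 19: 16·t ≡ 3 (mod 19).
    The inverse of 16 mod 19 is 6 (since 16·6 = 96 = 5·19 + 1), so t ≡ 6·3 = 18 ≡ 18 (mod 19).
    Then x = 1796 + 2448·18 = 45860, valid modulo lcm(2448, 19) = 46512: x ≡ 45860 (mod 46512).
Verify against each original: 45860 mod 17 = 11, 45860 mod 9 = 5, 45860 mod 16 = 4, 45860 mod 19 = 13.

x ≡ 45860 (mod 46512).


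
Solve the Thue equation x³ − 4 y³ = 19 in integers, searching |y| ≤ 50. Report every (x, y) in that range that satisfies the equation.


The equation is x³ - 4y³ = 19. For fixed y, x³ = 4·y³ + 19, so a solution requires the RHS to be a perfect cube.
Strategy: iterate y from -50 to 50, compute RHS = 4·y³ + 19, and check whether it is a (positive or negative) perfect cube.
Check small values of y:
  y = 0: RHS = 19 is not a perfect cube.
  y = 1: RHS = 23 is not a perfect cube.
  y = -1: RHS = 15 is not a perfect cube.
  y = 2: RHS = 51 is not a perfect cube.
  y = -2: RHS = -13 is not a perfect cube.
  y = 3: RHS = 127 is not a perfect cube.
  y = -3: RHS = -89 is not a perfect cube.
Continuing the search up to |y| = 50 finds no solutions either.
No (x, y) in the scanned range satisfies the equation.

No integer solutions with |y| ≤ 50.


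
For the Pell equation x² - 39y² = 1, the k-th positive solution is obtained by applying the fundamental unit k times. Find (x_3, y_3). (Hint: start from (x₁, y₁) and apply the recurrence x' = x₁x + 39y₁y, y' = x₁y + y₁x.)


Step 1: Find the fundamental solution (x₁, y₁) of x² - 39y² = 1.
  Expand √39 as a continued fraction. a₀ = ⌊√39⌋ = 6; iterate m_{k+1} = d_k·a_k − m_k, d_{k+1} = (39 − m_{k+1}²)/d_k, a_{k+1} = ⌊(a₀ + m_{k+1})/d_{k+1}⌋ (starting m₀ = 0, d₀ = 1), with convergents p_k = a_k·p_{k-1} + p_{k-2}, q_k = a_k·q_{k-1} + q_{k-2} (p₋₁ = 1, q₋₁ = 0):
  k = 0: a₀ = 6; p₀/q₀ = 6/1; p₀² − 39·q₀² = 36 − 39 = -3.
  k = 1: m = 6, d = 3, a = ⌊(6 + 6)/3⌋ = 4; p/q = (4·6 + 1)/(4·1 + 0) = 25/4; p² − 39·q² = 625 − 624 = 1.
  The first convergent with p² − 39·q² = 1 gives the fundamental solution (x₁, y₁) = (25, 4).
Step 2: Apply the recurrence (x_{n+1}, y_{n+1}) = (x₁x_n + 39y₁y_n, x₁y_n + y₁x_n) repeatedly.
  From (x_1, y_1) = (25, 4): x_2 = 25·25 + 39·4·4 = 1249; y_2 = 25·4 + 4·25 = 200.
  From (x_2, y_2) = (1249, 200): x_3 = 25·1249 + 39·4·200 = 62425; y_3 = 25·200 + 4·1249 = 9996.
Step 3: Verify x_3² - 39·y_3² = 3896880625 - 3896880624 = 1 (should be 1). ✓

(x_1, y_1) = (25, 4); (x_3, y_3) = (62425, 9996).


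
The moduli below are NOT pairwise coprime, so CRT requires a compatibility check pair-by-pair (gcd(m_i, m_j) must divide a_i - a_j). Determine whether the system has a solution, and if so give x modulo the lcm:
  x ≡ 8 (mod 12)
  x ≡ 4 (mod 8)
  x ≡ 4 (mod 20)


Moduli 12, 8, 20 are not pairwise coprime, so CRT works modulo lcm(m_i) when all pairwise compatibility conditions hold.
Pairwise compatibility: gcd(m_i, m_j) must divide a_i - a_j for every pair.
Merge one congruence at a time:
  Start: x ≡ 8 (mod 12).
  Combine with x ≡ 4 (mod 8): gcd(12, 8) = 4; 4 - 8 = -4, which IS divisible by 4, so compatible.
    Write x = 8 + 12·t and substitute into x ≡ 4 (mod 8): 12·t ≡ 4 − 8 = -4 (mod 8).
    Divide the congruence (and modulus) by g = 4: 3·t ≡ -1 (mod 2).
    Reduce coefficients mod 2: 1·t ≡ 1 (mod 2).
    So t ≡ 1 (mod 2).
    Then x = 8 + 12·1 = 20, valid modulo lcm(12, 8) = 24: x ≡ 20 (mod 24).
  Combine with x ≡ 4 (mod 20): gcd(24, 20) = 4; 4 - 20 = -16, which IS divisible by 4, so compatible.
    Write x = 20 + 24·t and substitute into x ≡ 4 (mod 20): 24·t ≡ 4 − 20 = -16 (mod 20).
    Divide the congruence (and modulus) by g = 4: 6·t ≡ -4 (mod 5).
    Reduce coefficients mod 5: 1·t ≡ 1 (mod 5).
    So t ≡ 1 (mod 5).
    Then x = 20 + 24·1 = 44, valid modulo lcm(24, 20) = 120: x ≡ 44 (mod 120).
Verify: 44 mod 12 = 8, 44 mod 8 = 4, 44 mod 20 = 4.

x ≡ 44 (mod 120).


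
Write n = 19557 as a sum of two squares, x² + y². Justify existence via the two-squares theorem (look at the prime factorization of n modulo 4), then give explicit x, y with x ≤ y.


Step 1: Factor n = 19557 = 3^2 · 41 · 53.
Step 2: Check the mod-4 condition on each prime factor: 3 ≡ 3 (mod 4), exponent 2 (must be even); 41 ≡ 1 (mod 4), exponent 1; 53 ≡ 1 (mod 4), exponent 1.
All primes ≡ 3 (mod 4) appear to even exponent (or don't appear), so by the two-squares theorem n IS expressible as a sum of two squares.
Step 3: Build a representation. Group n = k² · m with k = 3 and m = 41 · 53 = 2173 (a product of primes ≡ 1 (mod 4)); a representation of m scales to one of n via (k·x)² + (k·y)² = k²(x² + y²). Each prime p ≡ 1 (mod 4) is itself a sum of two squares; find a² by testing p − a² for a perfect square:
  41: 41 − 1² = 40, 41 − 2² = 37, 41 − 3² = 32, 41 − 4² = 25 = 5² ⇒ 41 = 4² + 5².
  53: 53 − 1² = 52, 53 − 2² = 49 = 7² ⇒ 53 = 2² + 7².
  Combine using the Brahmagupta–Fibonacci identity (a² + b²)(c² + d²) = (ac − bd)² + (ad + bc)² = (ac + bd)² + (ad − bc)²:
  41 · 53 = 2173: from (4² + 5²)(2² + 7²), take (4·2 − 5·7, 4·7 + 5·2) = (8 − 35, 28 + 10) = (-27, 38); dropping signs (only squares matter) gives (27, 38); check 27² + 38² = 729 + 1444 = 2173 ✓.
  Scale by k = 3: (3·27, 3·38) = (81, 114).
Step 4: Order so x ≤ y and verify: 81² + 114² = 6561 + 12996 = 19557 = n. ✓

n = 19557 = 81² + 114² (one valid representation with x ≤ y).


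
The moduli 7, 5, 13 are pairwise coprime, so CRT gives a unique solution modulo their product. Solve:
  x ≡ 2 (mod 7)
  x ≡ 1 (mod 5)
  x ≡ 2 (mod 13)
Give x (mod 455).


Moduli 7, 5, 13 are pairwise coprime; by CRT there is a unique solution modulo M = 7 · 5 · 13 = 455.
Solve pairwise, accumulating the modulus:
  Start with x ≡ 2 (mod 7).
  Combine with x ≡ 1 (mod 5): since gcd(7, 5) = 1, we get a unique residue mod 35.
    Write x = 2 + 7·t and substitute into x ≡ 1 (mod 5): 7·t ≡ 1 − 2 = -1 (mod 5).
    Reduce coefficients mod 5: 2·t ≡ 4 (mod 5).
    The inverse of 2 mod 5 is 3 (since 2·3 = 6 = 1·5 + 1), so t ≡ 3·4 = 12 ≡ 2 (mod 5).
    Then x = 2 + 7·2 = 16, valid modulo lcm(7, 5) = 35: x ≡ 16 (mod 35).
  Combine with x ≡ 2 (mod 13): since gcd(35, 13) = 1, we get a unique residue mod 455.
    Write x = 16 + 35·t and substitute into x ≡ 2 (mod 13): 35·t ≡ 2 − 16 = -14 (mod 13).
    Reduce coefficients mod 13: 9·t ≡ 12 (mod 13).
    The inverse of 9 mod 13 is 3 (since 9·3 = 27 = 2·13 + 1), so t ≡ 3·12 = 36 ≡ 10 (mod 13).
    Then x = 16 + 35·10 = 366, valid modulo lcm(35, 13) = 455: x ≡ 366 (mod 455).
Verify: 366 mod 7 = 2 ✓, 366 mod 5 = 1 ✓, 366 mod 13 = 2 ✓.

x ≡ 366 (mod 455).


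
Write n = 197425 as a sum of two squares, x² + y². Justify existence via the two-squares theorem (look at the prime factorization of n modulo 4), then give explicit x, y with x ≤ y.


Step 1: Factor n = 197425 = 5^2 · 53 · 149.
Step 2: Check the mod-4 condition on each prime factor: 5 ≡ 1 (mod 4), exponent 2; 53 ≡ 1 (mod 4), exponent 1; 149 ≡ 1 (mod 4), exponent 1.
All primes ≡ 3 (mod 4) appear to even exponent (or don't appear), so by the two-squares theorem n IS expressible as a sum of two squares.
Step 3: Build a representation. Group n = k² · m with k = 5 and m = 53 · 149 = 7897 (a product of primes ≡ 1 (mod 4)); a representation of m scales to one of n via (k·x)² + (k·y)² = k²(x² + y²). Each prime p ≡ 1 (mod 4) is itself a sum of two squares; find a² by testing p − a² for a perfect square:
  53: 53 − 1² = 52, 53 − 2² = 49 = 7² ⇒ 53 = 2² + 7².
  149: 149 − 1² = 148, 149 − 2² = 145, 149 − 3² = 140, 149 − 4² = 133, 149 − 5² = 124, 149 − 6² = 113, 149 − 7² = 100 = 10² ⇒ 149 = 7² + 10².
  Combine using the Brahmagupta–Fibonacci identity (a² + b²)(c² + d²) = (ac − bd)² + (ad + bc)² = (ac + bd)² + (ad − bc)²:
  53 · 149 = 7897: from (2² + 7²)(7² + 10²), take (2·7 − 7·10, 2·10 + 7·7) = (14 − 70, 20 + 49) = (-56, 69); dropping signs (only squares matter) gives (56, 69); check 56² + 69² = 3136 + 4761 = 7897 ✓.
  Scale by k = 5: (5·56, 5·69) = (280, 345).
Step 4: Order so x ≤ y and verify: 280² + 345² = 78400 + 119025 = 197425 = n. ✓

n = 197425 = 280² + 345² (one valid representation with x ≤ y).


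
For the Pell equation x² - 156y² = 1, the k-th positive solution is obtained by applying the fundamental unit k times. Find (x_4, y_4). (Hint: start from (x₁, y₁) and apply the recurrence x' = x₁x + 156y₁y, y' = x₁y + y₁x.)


Step 1: Find the fundamental solution (x₁, y₁) of x² - 156y² = 1.
  Expand √156 as a continued fraction. a₀ = ⌊√156⌋ = 12; iterate m_{k+1} = d_k·a_k − m_k, d_{k+1} = (156 − m_{k+1}²)/d_k, a_{k+1} = ⌊(a₀ + m_{k+1})/d_{k+1}⌋ (starting m₀ = 0, d₀ = 1), with convergents p_k = a_k·p_{k-1} + p_{k-2}, q_k = a_k·q_{k-1} + q_{k-2} (p₋₁ = 1, q₋₁ = 0):
  k = 0: a₀ = 12; p₀/q₀ = 12/1; p₀² − 156·q₀² = 144 − 156 = -12.
  k = 1: m = 12, d = 12, a = ⌊(12 + 12)/12⌋ = 2; p/q = (2·12 + 1)/(2·1 + 0) = 25/2; p² − 156·q² = 625 − 624 = 1.
  The first convergent with p² − 156·q² = 1 gives the fundamental solution (x₁, y₁) = (25, 2).
Step 2: Apply the recurrence (x_{n+1}, y_{n+1}) = (x₁x_n + 156y₁y_n, x₁y_n + y₁x_n) repeatedly.
  From (x_1, y_1) = (25, 2): x_2 = 25·25 + 156·2·2 = 1249; y_2 = 25·2 + 2·25 = 100.
  From (x_2, y_2) = (1249, 100): x_3 = 25·1249 + 156·2·100 = 62425; y_3 = 25·100 + 2·1249 = 4998.
  From (x_3, y_3) = (62425, 4998): x_4 = 25·62425 + 156·2·4998 = 3120001; y_4 = 25·4998 + 2·62425 = 249800.
Step 3: Verify x_4² - 156·y_4² = 9734406240001 - 9734406240000 = 1 (should be 1). ✓

(x_1, y_1) = (25, 2); (x_4, y_4) = (3120001, 249800).


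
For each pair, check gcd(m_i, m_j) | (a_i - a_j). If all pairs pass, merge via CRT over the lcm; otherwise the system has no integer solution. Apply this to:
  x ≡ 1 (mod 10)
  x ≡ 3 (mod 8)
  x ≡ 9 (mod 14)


Moduli 10, 8, 14 are not pairwise coprime, so CRT works modulo lcm(m_i) when all pairwise compatibility conditions hold.
Pairwise compatibility: gcd(m_i, m_j) must divide a_i - a_j for every pair.
Merge one congruence at a time:
  Start: x ≡ 1 (mod 10).
  Combine with x ≡ 3 (mod 8): gcd(10, 8) = 2; 3 - 1 = 2, which IS divisible by 2, so compatible.
    Write x = 1 + 10·t and substitute into x ≡ 3 (mod 8): 10·t ≡ 3 − 1 = 2 (mod 8).
    Divide the congruence (and modulus) by g = 2: 5·t ≡ 1 (mod 4).
    Reduce coefficients mod 4: 1·t ≡ 1 (mod 4).
    So t ≡ 1 (mod 4).
    Then x = 1 + 10·1 = 11, valid modulo lcm(10, 8) = 40: x ≡ 11 (mod 40).
  Combine with x ≡ 9 (mod 14): gcd(40, 14) = 2; 9 - 11 = -2, which IS divisible by 2, so compatible.
    Write x = 11 + 40·t and substitute into x ≡ 9 (mod 14): 40·t ≡ 9 − 11 = -2 (mod 14).
    Divide the congruence (and modulus) by g = 2: 20·t ≡ -1 (mod 7).
    Reduce coefficients mod 7: 6·t ≡ 6 (mod 7).
    The inverse of 6 mod 7 is 6 (since 6·6 = 36 = 5·7 + 1), so t ≡ 6·6 = 36 ≡ 1 (mod 7).
    Then x = 11 + 40·1 = 51, valid modulo lcm(40, 14) = 280: x ≡ 51 (mod 280).
Verify: 51 mod 10 = 1, 51 mod 8 = 3, 51 mod 14 = 9.

x ≡ 51 (mod 280).


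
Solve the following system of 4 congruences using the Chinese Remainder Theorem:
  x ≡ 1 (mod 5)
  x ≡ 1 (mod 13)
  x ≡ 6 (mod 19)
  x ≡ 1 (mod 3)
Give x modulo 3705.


Product of moduli M = 5 · 13 · 19 · 3 = 3705.
Merge one congruence at a time:
  Start: x ≡ 1 (mod 5).
  Combine with x ≡ 1 (mod 13); new modulus lcm = 65.
    Write x = 1 + 5·t and substitute into x ≡ 1 (mod 13): 5·t ≡ 1 − 1 = 0 (mod 13).
    The inverse of 5 mod 13 is 8 (since 5·8 = 40 = 3·13 + 1), so t ≡ 8·0 = 0 ≡ 0 (mod 13).
    Then x = 1 + 5·0 = 1, valid modulo lcm(5, 13) = 65: x ≡ 1 (mod 65).
  Combine with x ≡ 6 (mod 19); new modulus lcm = 1235.
    Write x = 1 + 65·t and substitute into x ≡ 6 (mod 19): 65·t ≡ 6 − 1 = 5 (mod 19).
    Reduce coefficients mod 19: 8·t ≡ 5 (mod 19).
    The inverse of 8 mod 19 is 12 (since 8·12 = 96 = 5·19 + 1), so t ≡ 12·5 = 60 ≡ 3 (mod 19).
    Then x = 1 + 65·3 = 196, valid modulo lcm(65, 19) = 1235: x ≡ 196 (mod 1235).
  Combine with x ≡ 1 (mod 3); new modulus lcm = 3705.
    Write x = 196 + 1235·t and substitute into x ≡ 1 (mod 3): 1235·t ≡ 1 − 196 = -195 (mod 3).
    Reduce coefficients mod 3: 2·t ≡ 0 (mod 3).
    The inverse of 2 mod 3 is 2 (since 2·2 = 4 = 1·3 + 1), so t ≡ 2·0 = 0 ≡ 0 (mod 3).
    Then x = 196 + 1235·0 = 196, valid modulo lcm(1235, 3) = 3705: x ≡ 196 (mod 3705).
Verify against each original: 196 mod 5 = 1, 196 mod 13 = 1, 196 mod 19 = 6, 196 mod 3 = 1.

x ≡ 196 (mod 3705).


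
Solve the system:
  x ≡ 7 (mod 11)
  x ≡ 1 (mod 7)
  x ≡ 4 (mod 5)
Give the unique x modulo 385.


Moduli 11, 7, 5 are pairwise coprime; by CRT there is a unique solution modulo M = 11 · 7 · 5 = 385.
Solve pairwise, accumulating the modulus:
  Start with x ≡ 7 (mod 11).
  Combine with x ≡ 1 (mod 7): since gcd(11, 7) = 1, we get a unique residue mod 77.
    Write x = 7 + 11·t and substitute into x ≡ 1 (mod 7): 11·t ≡ 1 − 7 = -6 (mod 7).
    Reduce coefficients mod 7: 4·t ≡ 1 (mod 7).
    The inverse of 4 mod 7 is 2 (since 4·2 = 8 = 1·7 + 1), so t ≡ 2·1 = 2 ≡ 2 (mod 7).
    Then x = 7 + 11·2 = 29, valid modulo lcm(11, 7) = 77: x ≡ 29 (mod 77).
  Combine with x ≡ 4 (mod 5): since gcd(77, 5) = 1, we get a unique residue mod 385.
    Write x = 29 + 77·t and substitute into x ≡ 4 (mod 5): 77·t ≡ 4 − 29 = -25 (mod 5).
    Reduce coefficients mod 5: 2·t ≡ 0 (mod 5).
    The inverse of 2 mod 5 is 3 (since 2·3 = 6 = 1·5 + 1), so t ≡ 3·0 = 0 ≡ 0 (mod 5).
    Then x = 29 + 77·0 = 29, valid modulo lcm(77, 5) = 385: x ≡ 29 (mod 385).
Verify: 29 mod 11 = 7 ✓, 29 mod 7 = 1 ✓, 29 mod 5 = 4 ✓.

x ≡ 29 (mod 385).


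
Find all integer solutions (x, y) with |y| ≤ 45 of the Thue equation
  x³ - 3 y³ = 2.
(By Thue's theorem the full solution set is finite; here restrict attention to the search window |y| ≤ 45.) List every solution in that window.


The equation is x³ - 3y³ = 2. For fixed y, x³ = 3·y³ + 2, so a solution requires the RHS to be a perfect cube.
Strategy: iterate y from -45 to 45, compute RHS = 3·y³ + 2, and check whether it is a (positive or negative) perfect cube.
Check small values of y:
  y = 0: RHS = 2 is not a perfect cube.
  y = 1: RHS = 5 is not a perfect cube.
  y = -1: RHS = -1 = (-1)³ ⇒ x = -1 works.
  y = 2: RHS = 26 is not a perfect cube.
  y = -2: RHS = -22 is not a perfect cube.
  y = 3: RHS = 83 is not a perfect cube.
  y = -3: RHS = -79 is not a perfect cube.
Continuing the search up to |y| = 45 finds no further solutions beyond those listed.
Collected solutions: (-1, -1).

Solutions (with |y| ≤ 45): (-1, -1).


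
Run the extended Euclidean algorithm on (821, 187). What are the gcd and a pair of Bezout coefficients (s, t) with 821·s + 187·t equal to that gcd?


Euclidean algorithm on (821, 187) — divide until remainder is 0:
  821 = 4 · 187 + 73
  187 = 2 · 73 + 41
  73 = 1 · 41 + 32
  41 = 1 · 32 + 9
  32 = 3 · 9 + 5
  9 = 1 · 5 + 4
  5 = 1 · 4 + 1
  4 = 4 · 1 + 0
gcd(821, 187) = 1.
Track Bezout coefficients alongside the remainders: start with r₀ = 821 = a·1 + b·0 (s = 1, t = 0) and r₁ = 187 = a·0 + b·1 (s = 0, t = 1); each new remainder r_{k+1} = r_{k-1} − q_k·r_k inherits s_{k+1} = s_{k-1} − q_k·s_k, t_{k+1} = t_{k-1} − q_k·t_k, so r_k = a·s_k + b·t_k at every step:
  q = 4: r = 73, s = 1 − 4·0 = 1, t = 0 − 4·1 = -4  (check: 821·1 + 187·(-4) = 73)
  q = 2: r = 41, s = 0 − 2·1 = -2, t = 1 − 2·(-4) = 9  (check: 821·(-2) + 187·9 = 41)
  q = 1: r = 32, s = 1 − 1·(-2) = 3, t = -4 − 1·9 = -13  (check: 821·3 + 187·(-13) = 32)
  q = 1: r = 9, s = -2 − 1·3 = -5, t = 9 − 1·(-13) = 22  (check: 821·(-5) + 187·22 = 9)
  q = 3: r = 5, s = 3 − 3·(-5) = 18, t = -13 − 3·22 = -79  (check: 821·18 + 187·(-79) = 5)
  q = 1: r = 4, s = -5 − 1·18 = -23, t = 22 − 1·(-79) = 101  (check: 821·(-23) + 187·101 = 4)
  q = 1: r = 1, s = 18 − 1·(-23) = 41, t = -79 − 1·101 = -180  (check: 821·41 + 187·(-180) = 1)
The row with r = 1 (the gcd) gives the Bezout coefficients s = 41, t = -180.
Result: 821 · (41) + 187 · (-180) = 1.

gcd(821, 187) = 1; s = 41, t = -180 (check: 821·41 + 187·(-180) = 1).


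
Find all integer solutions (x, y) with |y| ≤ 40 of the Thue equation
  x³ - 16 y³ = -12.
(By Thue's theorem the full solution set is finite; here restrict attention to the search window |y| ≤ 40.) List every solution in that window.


The equation is x³ - 16y³ = -12. For fixed y, x³ = 16·y³ − 12, so a solution requires the RHS to be a perfect cube.
Strategy: iterate y from -40 to 40, compute RHS = 16·y³ − 12, and check whether it is a (positive or negative) perfect cube.
Check small values of y:
  y = 0: RHS = -12 is not a perfect cube.
  y = 1: RHS = 4 is not a perfect cube.
  y = -1: RHS = -28 is not a perfect cube.
  y = 2: RHS = 116 is not a perfect cube.
  y = -2: RHS = -140 is not a perfect cube.
  y = 3: RHS = 420 is not a perfect cube.
  y = -3: RHS = -444 is not a perfect cube.
Continuing the search up to |y| = 40 finds no solutions either.
No (x, y) in the scanned range satisfies the equation.

No integer solutions with |y| ≤ 40.


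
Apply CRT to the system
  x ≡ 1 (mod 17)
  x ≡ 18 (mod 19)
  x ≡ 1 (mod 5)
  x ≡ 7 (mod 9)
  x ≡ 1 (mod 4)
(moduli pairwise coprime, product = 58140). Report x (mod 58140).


Product of moduli M = 17 · 19 · 5 · 9 · 4 = 58140.
Merge one congruence at a time:
  Start: x ≡ 1 (mod 17).
  Combine with x ≡ 18 (mod 19); new modulus lcm = 323.
    Write x = 1 + 17·t and substitute into x ≡ 18 (mod 19): 17·t ≡ 18 − 1 = 17 (mod 19).
    The inverse of 17 mod 19 is 9 (since 17·9 = 153 = 8·19 + 1), so t ≡ 9·17 = 153 ≡ 1 (mod 19).
    Then x = 1 + 17·1 = 18, valid modulo lcm(17, 19) = 323: x ≡ 18 (mod 323).
  Combine with x ≡ 1 (mod 5); new modulus lcm = 1615.
    Write x = 18 + 323·t and substitute into x ≡ 1 (mod 5): 323·t ≡ 1 − 18 = -17 (mod 5).
    Reduce coefficients mod 5: 3·t ≡ 3 (mod 5).
    The inverse of 3 mod 5 is 2 (since 3·2 = 6 = 1·5 + 1), so t ≡ 2·3 = 6 ≡ 1 (mod 5).
    Then x = 18 + 323·1 = 341, valid modulo lcm(323, 5) = 1615: x ≡ 341 (mod 1615).
  Combine with x ≡ 7 (mod 9); new modulus lcm = 14535.
    Write x = 341 + 1615·t and substitute into x ≡ 7 (mod 9): 1615·t ≡ 7 − 341 = -334 (mod 9).
    Reduce coefficients mod 9: 4·t ≡ 8 (mod 9).
    The inverse of 4 mod 9 is 7 (since 4·7 = 28 = 3·9 + 1), so t ≡ 7·8 = 56 ≡ 2 (mod 9).
    Then x = 341 + 1615·2 = 3571, valid modulo lcm(1615, 9) = 14535: x ≡ 3571 (mod 14535).
  Combine with x ≡ 1 (mod 4); new modulus lcm = 58140.
    Write x = 3571 + 14535·t and substitute into x ≡ 1 (mod 4): 14535·t ≡ 1 − 3571 = -3570 (mod 4).
    Reduce coefficients mod 4: 3·t ≡ 2 (mod 4).
    The inverse of 3 mod 4 is 3 (since 3·3 = 9 = 2·4 + 1), so t ≡ 3·2 = 6 ≡ 2 (mod 4).
    Then x = 3571 + 14535·2 = 32641, valid modulo lcm(14535, 4) = 58140: x ≡ 32641 (mod 58140).
Verify against each original: 32641 mod 17 = 1, 32641 mod 19 = 18, 32641 mod 5 = 1, 32641 mod 9 = 7, 32641 mod 4 = 1.

x ≡ 32641 (mod 58140).


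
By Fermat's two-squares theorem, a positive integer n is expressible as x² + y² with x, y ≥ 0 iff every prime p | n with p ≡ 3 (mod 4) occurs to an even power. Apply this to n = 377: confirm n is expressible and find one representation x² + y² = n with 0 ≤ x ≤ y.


Step 1: Factor n = 377 = 13 · 29.
Step 2: Check the mod-4 condition on each prime factor: 13 ≡ 1 (mod 4), exponent 1; 29 ≡ 1 (mod 4), exponent 1.
All primes ≡ 3 (mod 4) appear to even exponent (or don't appear), so by the two-squares theorem n IS expressible as a sum of two squares.
Step 3: Build a representation. Here n = 13 · 29 is a product of primes ≡ 1 (mod 4). Each prime p ≡ 1 (mod 4) is itself a sum of two squares; find a² by testing p − a² for a perfect square:
  13: 13 − 1² = 12, 13 − 2² = 9 = 3² ⇒ 13 = 2² + 3².
  29: 29 − 1² = 28, 29 − 2² = 25 = 5² ⇒ 29 = 2² + 5².
  Combine using the Brahmagupta–Fibonacci identity (a² + b²)(c² + d²) = (ac − bd)² + (ad + bc)² = (ac + bd)² + (ad − bc)²:
  13 · 29 = 377: from (2² + 3²)(2² + 5²), take (2·2 − 3·5, 2·5 + 3·2) = (4 − 15, 10 + 6) = (-11, 16); dropping signs (only squares matter) gives (11, 16); check 11² + 16² = 121 + 256 = 377 ✓.
Step 4: Order so x ≤ y and verify: 11² + 16² = 121 + 256 = 377 = n. ✓

n = 377 = 11² + 16² (one valid representation with x ≤ y).


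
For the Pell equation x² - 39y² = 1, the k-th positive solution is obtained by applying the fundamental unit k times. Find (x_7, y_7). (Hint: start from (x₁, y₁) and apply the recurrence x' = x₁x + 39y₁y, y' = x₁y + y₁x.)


Step 1: Find the fundamental solution (x₁, y₁) of x² - 39y² = 1.
  Expand √39 as a continued fraction. a₀ = ⌊√39⌋ = 6; iterate m_{k+1} = d_k·a_k − m_k, d_{k+1} = (39 − m_{k+1}²)/d_k, a_{k+1} = ⌊(a₀ + m_{k+1})/d_{k+1}⌋ (starting m₀ = 0, d₀ = 1), with convergents p_k = a_k·p_{k-1} + p_{k-2}, q_k = a_k·q_{k-1} + q_{k-2} (p₋₁ = 1, q₋₁ = 0):
  k = 0: a₀ = 6; p₀/q₀ = 6/1; p₀² − 39·q₀² = 36 − 39 = -3.
  k = 1: m = 6, d = 3, a = ⌊(6 + 6)/3⌋ = 4; p/q = (4·6 + 1)/(4·1 + 0) = 25/4; p² − 39·q² = 625 − 624 = 1.
  The first convergent with p² − 39·q² = 1 gives the fundamental solution (x₁, y₁) = (25, 4).
Step 2: Apply the recurrence (x_{n+1}, y_{n+1}) = (x₁x_n + 39y₁y_n, x₁y_n + y₁x_n) repeatedly.
  From (x_1, y_1) = (25, 4): x_2 = 25·25 + 39·4·4 = 1249; y_2 = 25·4 + 4·25 = 200.
  From (x_2, y_2) = (1249, 200): x_3 = 25·1249 + 39·4·200 = 62425; y_3 = 25·200 + 4·1249 = 9996.
  From (x_3, y_3) = (62425, 9996): x_4 = 25·62425 + 39·4·9996 = 3120001; y_4 = 25·9996 + 4·62425 = 499600.
  From (x_4, y_4) = (3120001, 499600): x_5 = 25·3120001 + 39·4·499600 = 155937625; y_5 = 25·499600 + 4·3120001 = 24970004.
  From (x_5, y_5) = (155937625, 24970004): x_6 = 25·155937625 + 39·4·24970004 = 7793761249; y_6 = 25·24970004 + 4·155937625 = 1248000600.
  From (x_6, y_6) = (7793761249, 1248000600): x_7 = 25·7793761249 + 39·4·1248000600 = 389532124825; y_7 = 25·1248000600 + 4·7793761249 = 62375059996.
Step 3: Verify x_7² - 39·y_7² = 151735276270679381280625 - 151735276270679381280624 = 1 (should be 1). ✓

(x_1, y_1) = (25, 4); (x_7, y_7) = (389532124825, 62375059996).


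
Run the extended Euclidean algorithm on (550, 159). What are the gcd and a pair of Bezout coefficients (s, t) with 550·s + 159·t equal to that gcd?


Euclidean algorithm on (550, 159) — divide until remainder is 0:
  550 = 3 · 159 + 73
  159 = 2 · 73 + 13
  73 = 5 · 13 + 8
  13 = 1 · 8 + 5
  8 = 1 · 5 + 3
  5 = 1 · 3 + 2
  3 = 1 · 2 + 1
  2 = 2 · 1 + 0
gcd(550, 159) = 1.
Track Bezout coefficients alongside the remainders: start with r₀ = 550 = a·1 + b·0 (s = 1, t = 0) and r₁ = 159 = a·0 + b·1 (s = 0, t = 1); each new remainder r_{k+1} = r_{k-1} − q_k·r_k inherits s_{k+1} = s_{k-1} − q_k·s_k, t_{k+1} = t_{k-1} − q_k·t_k, so r_k = a·s_k + b·t_k at every step:
  q = 3: r = 73, s = 1 − 3·0 = 1, t = 0 − 3·1 = -3  (check: 550·1 + 159·(-3) = 73)
  q = 2: r = 13, s = 0 − 2·1 = -2, t = 1 − 2·(-3) = 7  (check: 550·(-2) + 159·7 = 13)
  q = 5: r = 8, s = 1 − 5·(-2) = 11, t = -3 − 5·7 = -38  (check: 550·11 + 159·(-38) = 8)
  q = 1: r = 5, s = -2 − 1·11 = -13, t = 7 − 1·(-38) = 45  (check: 550·(-13) + 159·45 = 5)
  q = 1: r = 3, s = 11 − 1·(-13) = 24, t = -38 − 1·45 = -83  (check: 550·24 + 159·(-83) = 3)
  q = 1: r = 2, s = -13 − 1·24 = -37, t = 45 − 1·(-83) = 128  (check: 550·(-37) + 159·128 = 2)
  q = 1: r = 1, s = 24 − 1·(-37) = 61, t = -83 − 1·128 = -211  (check: 550·61 + 159·(-211) = 1)
The row with r = 1 (the gcd) gives the Bezout coefficients s = 61, t = -211.
Result: 550 · (61) + 159 · (-211) = 1.

gcd(550, 159) = 1; s = 61, t = -211 (check: 550·61 + 159·(-211) = 1).


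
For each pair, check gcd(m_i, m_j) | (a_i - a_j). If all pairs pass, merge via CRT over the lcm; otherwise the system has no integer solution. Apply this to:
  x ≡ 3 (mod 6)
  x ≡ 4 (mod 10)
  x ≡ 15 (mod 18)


Moduli 6, 10, 18 are not pairwise coprime, so CRT works modulo lcm(m_i) when all pairwise compatibility conditions hold.
Pairwise compatibility: gcd(m_i, m_j) must divide a_i - a_j for every pair.
Merge one congruence at a time:
  Start: x ≡ 3 (mod 6).
  Combine with x ≡ 4 (mod 10): gcd(6, 10) = 2, and 4 - 3 = 1 is NOT divisible by 2.
    ⇒ system is inconsistent (no integer solution).

No solution (the system is inconsistent).


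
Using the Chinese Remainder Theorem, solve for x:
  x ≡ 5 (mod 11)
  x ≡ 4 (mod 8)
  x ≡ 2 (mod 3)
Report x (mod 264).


Moduli 11, 8, 3 are pairwise coprime; by CRT there is a unique solution modulo M = 11 · 8 · 3 = 264.
Solve pairwise, accumulating the modulus:
  Start with x ≡ 5 (mod 11).
  Combine with x ≡ 4 (mod 8): since gcd(11, 8) = 1, we get a unique residue mod 88.
    Write x = 5 + 11·t and substitute into x ≡ 4 (mod 8): 11·t ≡ 4 − 5 = -1 (mod 8).
    Reduce coefficients mod 8: 3·t ≡ 7 (mod 8).
    The inverse of 3 mod 8 is 3 (since 3·3 = 9 = 1·8 + 1), so t ≡ 3·7 = 21 ≡ 5 (mod 8).
    Then x = 5 + 11·5 = 60, valid modulo lcm(11, 8) = 88: x ≡ 60 (mod 88).
  Combine with x ≡ 2 (mod 3): since gcd(88, 3) = 1, we get a unique residue mod 264.
    Write x = 60 + 88·t and substitute into x ≡ 2 (mod 3): 88·t ≡ 2 − 60 = -58 (mod 3).
    Reduce coefficients mod 3: 1·t ≡ 2 (mod 3).
    So t ≡ 2 (mod 3).
    Then x = 60 + 88·2 = 236, valid modulo lcm(88, 3) = 264: x ≡ 236 (mod 264).
Verify: 236 mod 11 = 5 ✓, 236 mod 8 = 4 ✓, 236 mod 3 = 2 ✓.

x ≡ 236 (mod 264).


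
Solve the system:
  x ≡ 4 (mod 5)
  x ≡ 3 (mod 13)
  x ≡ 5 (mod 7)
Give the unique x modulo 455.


Moduli 5, 13, 7 are pairwise coprime; by CRT there is a unique solution modulo M = 5 · 13 · 7 = 455.
Solve pairwise, accumulating the modulus:
  Start with x ≡ 4 (mod 5).
  Combine with x ≡ 3 (mod 13): since gcd(5, 13) = 1, we get a unique residue mod 65.
    Write x = 4 + 5·t and substitute into x ≡ 3 (mod 13): 5·t ≡ 3 − 4 = -1 (mod 13).
    Reduce coefficients mod 13: 5·t ≡ 12 (mod 13).
    The inverse of 5 mod 13 is 8 (since 5·8 = 40 = 3·13 + 1), so t ≡ 8·12 = 96 ≡ 5 (mod 13).
    Then x = 4 + 5·5 = 29, valid modulo lcm(5, 13) = 65: x ≡ 29 (mod 65).
  Combine with x ≡ 5 (mod 7): since gcd(65, 7) = 1, we get a unique residue mod 455.
    Write x = 29 + 65·t and substitute into x ≡ 5 (mod 7): 65·t ≡ 5 − 29 = -24 (mod 7).
    Reduce coefficients mod 7: 2·t ≡ 4 (mod 7).
    The inverse of 2 mod 7 is 4 (since 2·4 = 8 = 1·7 + 1), so t ≡ 4·4 = 16 ≡ 2 (mod 7).
    Then x = 29 + 65·2 = 159, valid modulo lcm(65, 7) = 455: x ≡ 159 (mod 455).
Verify: 159 mod 5 = 4 ✓, 159 mod 13 = 3 ✓, 159 mod 7 = 5 ✓.

x ≡ 159 (mod 455).


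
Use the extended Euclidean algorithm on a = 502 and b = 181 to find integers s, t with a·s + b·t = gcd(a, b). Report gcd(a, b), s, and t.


Euclidean algorithm on (502, 181) — divide until remainder is 0:
  502 = 2 · 181 + 140
  181 = 1 · 140 + 41
  140 = 3 · 41 + 17
  41 = 2 · 17 + 7
  17 = 2 · 7 + 3
  7 = 2 · 3 + 1
  3 = 3 · 1 + 0
gcd(502, 181) = 1.
Track Bezout coefficients alongside the remainders: start with r₀ = 502 = a·1 + b·0 (s = 1, t = 0) and r₁ = 181 = a·0 + b·1 (s = 0, t = 1); each new remainder r_{k+1} = r_{k-1} − q_k·r_k inherits s_{k+1} = s_{k-1} − q_k·s_k, t_{k+1} = t_{k-1} − q_k·t_k, so r_k = a·s_k + b·t_k at every step:
  q = 2: r = 140, s = 1 − 2·0 = 1, t = 0 − 2·1 = -2  (check: 502·1 + 181·(-2) = 140)
  q = 1: r = 41, s = 0 − 1·1 = -1, t = 1 − 1·(-2) = 3  (check: 502·(-1) + 181·3 = 41)
  q = 3: r = 17, s = 1 − 3·(-1) = 4, t = -2 − 3·3 = -11  (check: 502·4 + 181·(-11) = 17)
  q = 2: r = 7, s = -1 − 2·4 = -9, t = 3 − 2·(-11) = 25  (check: 502·(-9) + 181·25 = 7)
  q = 2: r = 3, s = 4 − 2·(-9) = 22, t = -11 − 2·25 = -61  (check: 502·22 + 181·(-61) = 3)
  q = 2: r = 1, s = -9 − 2·22 = -53, t = 25 − 2·(-61) = 147  (check: 502·(-53) + 181·147 = 1)
The row with r = 1 (the gcd) gives the Bezout coefficients s = -53, t = 147.
Result: 502 · (-53) + 181 · (147) = 1.

gcd(502, 181) = 1; s = -53, t = 147 (check: 502·(-53) + 181·147 = 1).


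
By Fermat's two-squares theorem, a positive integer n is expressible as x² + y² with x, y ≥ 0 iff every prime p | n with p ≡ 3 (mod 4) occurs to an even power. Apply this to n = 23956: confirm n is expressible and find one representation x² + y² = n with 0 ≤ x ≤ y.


Step 1: Factor n = 23956 = 2^2 · 53 · 113.
Step 2: Check the mod-4 condition on each prime factor: 2 = 2 (special); 53 ≡ 1 (mod 4), exponent 1; 113 ≡ 1 (mod 4), exponent 1.
All primes ≡ 3 (mod 4) appear to even exponent (or don't appear), so by the two-squares theorem n IS expressible as a sum of two squares.
Step 3: Build a representation. Group n = k² · m with k = 2 and m = 53 · 113 = 5989 (a product of primes ≡ 1 (mod 4)); a representation of m scales to one of n via (k·x)² + (k·y)² = k²(x² + y²). Each prime p ≡ 1 (mod 4) is itself a sum of two squares; find a² by testing p − a² for a perfect square:
  53: 53 − 1² = 52, 53 − 2² = 49 = 7² ⇒ 53 = 2² + 7².
  113: 113 − 1² = 112, 113 − 2² = 109, 113 − 3² = 104, 113 − 4² = 97, 113 − 5² = 88, 113 − 6² = 77, 113 − 7² = 64 = 8² ⇒ 113 = 7² + 8².
  Combine using the Brahmagupta–Fibonacci identity (a² + b²)(c² + d²) = (ac − bd)² + (ad + bc)² = (ac + bd)² + (ad − bc)²:
  53 · 113 = 5989: from (2² + 7²)(7² + 8²), take (2·7 − 7·8, 2·8 + 7·7) = (14 − 56, 16 + 49) = (-42, 65); dropping signs (only squares matter) gives (42, 65); check 42² + 65² = 1764 + 4225 = 5989 ✓.
  Scale by k = 2: (2·42, 2·65) = (84, 130).
Step 4: Order so x ≤ y and verify: 84² + 130² = 7056 + 16900 = 23956 = n. ✓

n = 23956 = 84² + 130² (one valid representation with x ≤ y).


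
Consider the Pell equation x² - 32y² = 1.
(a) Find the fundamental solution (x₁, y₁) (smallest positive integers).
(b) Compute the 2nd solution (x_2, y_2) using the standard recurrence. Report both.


Step 1: Find the fundamental solution (x₁, y₁) of x² - 32y² = 1.
  Expand √32 as a continued fraction. a₀ = ⌊√32⌋ = 5; iterate m_{k+1} = d_k·a_k − m_k, d_{k+1} = (32 − m_{k+1}²)/d_k, a_{k+1} = ⌊(a₀ + m_{k+1})/d_{k+1}⌋ (starting m₀ = 0, d₀ = 1), with convergents p_k = a_k·p_{k-1} + p_{k-2}, q_k = a_k·q_{k-1} + q_{k-2} (p₋₁ = 1, q₋₁ = 0):
  k = 0: a₀ = 5; p₀/q₀ = 5/1; p₀² − 32·q₀² = 25 − 32 = -7.
  k = 1: m = 5, d = 7, a = ⌊(5 + 5)/7⌋ = 1; p/q = (1·5 + 1)/(1·1 + 0) = 6/1; p² − 32·q² = 36 − 32 = 4.
  k = 2: m = 2, d = 4, a = ⌊(5 + 2)/4⌋ = 1; p/q = (1·6 + 5)/(1·1 + 1) = 11/2; p² − 32·q² = 121 − 128 = -7.
  k = 3: m = 2, d = 7, a = ⌊(5 + 2)/7⌋ = 1; p/q = (1·11 + 6)/(1·2 + 1) = 17/3; p² − 32·q² = 289 − 288 = 1.
  The first convergent with p² − 32·q² = 1 gives the fundamental solution (x₁, y₁) = (17, 3).
Step 2: Apply the recurrence (x_{n+1}, y_{n+1}) = (x₁x_n + 32y₁y_n, x₁y_n + y₁x_n) repeatedly.
  From (x_1, y_1) = (17, 3): x_2 = 17·17 + 32·3·3 = 577; y_2 = 17·3 + 3·17 = 102.
Step 3: Verify x_2² - 32·y_2² = 332929 - 332928 = 1 (should be 1). ✓

(x_1, y_1) = (17, 3); (x_2, y_2) = (577, 102).


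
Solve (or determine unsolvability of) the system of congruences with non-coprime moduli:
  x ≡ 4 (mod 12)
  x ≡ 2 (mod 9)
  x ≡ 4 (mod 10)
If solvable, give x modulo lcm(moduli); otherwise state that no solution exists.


Moduli 12, 9, 10 are not pairwise coprime, so CRT works modulo lcm(m_i) when all pairwise compatibility conditions hold.
Pairwise compatibility: gcd(m_i, m_j) must divide a_i - a_j for every pair.
Merge one congruence at a time:
  Start: x ≡ 4 (mod 12).
  Combine with x ≡ 2 (mod 9): gcd(12, 9) = 3, and 2 - 4 = -2 is NOT divisible by 3.
    ⇒ system is inconsistent (no integer solution).

No solution (the system is inconsistent).


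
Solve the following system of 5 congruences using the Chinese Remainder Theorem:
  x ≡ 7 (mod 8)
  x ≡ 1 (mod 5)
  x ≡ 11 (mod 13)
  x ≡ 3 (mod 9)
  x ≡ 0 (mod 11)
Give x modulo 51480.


Product of moduli M = 8 · 5 · 13 · 9 · 11 = 51480.
Merge one congruence at a time:
  Start: x ≡ 7 (mod 8).
  Combine with x ≡ 1 (mod 5); new modulus lcm = 40.
    Write x = 7 + 8·t and substitute into x ≡ 1 (mod 5): 8·t ≡ 1 − 7 = -6 (mod 5).
    Reduce coefficients mod 5: 3·t ≡ 4 (mod 5).
    The inverse of 3 mod 5 is 2 (since 3·2 = 6 = 1·5 + 1), so t ≡ 2·4 = 8 ≡ 3 (mod 5).
    Then x = 7 + 8·3 = 31, valid modulo lcm(8, 5) = 40: x ≡ 31 (mod 40).
  Combine with x ≡ 11 (mod 13); new modulus lcm = 520.
    Write x = 31 + 40·t and substitute into x ≡ 11 (mod 13): 40·t ≡ 11 − 31 = -20 (mod 13).
    Reduce coefficients mod 13: 1·t ≡ 6 (mod 13).
    So t ≡ 6 (mod 13).
    Then x = 31 + 40·6 = 271, valid modulo lcm(40, 13) = 520: x ≡ 271 (mod 520).
  Combine with x ≡ 3 (mod 9); new modulus lcm = 4680.
    Write x = 271 + 520·t and substitute into x ≡ 3 (mod 9): 520·t ≡ 3 − 271 = -268 (mod 9).
    Reduce coefficients mod 9: 7·t ≡ 2 (mod 9).
    The inverse of 7 mod 9 is 4 (since 7·4 = 28 = 3·9 + 1), so t ≡ 4·2 = 8 ≡ 8 (mod 9).
    Then x = 271 + 520·8 = 4431, valid modulo lcm(520, 9) = 4680: x ≡ 4431 (mod 4680).
  Combine with x ≡ 0 (mod 11); new modulus lcm = 51480.
    Write x = 4431 + 4680·t and substitute into x ≡ 0 (mod 11): 4680·t ≡ 0 − 4431 = -4431 (mod 11).
    Reduce coefficients mod 11: 5·t ≡ 2 (mod 11).
    The inverse of 5 mod 11 is 9 (since 5·9 = 45 = 4·11 + 1), so t ≡ 9·2 = 18 ≡ 7 (mod 11).
    Then x = 4431 + 4680·7 = 37191, valid modulo lcm(4680, 11) = 51480: x ≡ 37191 (mod 51480).
Verify against each original: 37191 mod 8 = 7, 37191 mod 5 = 1, 37191 mod 13 = 11, 37191 mod 9 = 3, 37191 mod 11 = 0.

x ≡ 37191 (mod 51480).
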